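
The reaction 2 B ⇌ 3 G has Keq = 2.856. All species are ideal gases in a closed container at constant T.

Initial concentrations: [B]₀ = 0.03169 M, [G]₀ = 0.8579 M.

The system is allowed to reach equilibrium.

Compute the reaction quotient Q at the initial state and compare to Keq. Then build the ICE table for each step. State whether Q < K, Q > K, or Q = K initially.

Q₀ = 628.7 vs Keq = 2.856 ⇒ Q>K, reverse
Step 1:
                  B         G
  I         0.03169    0.8579
  C          0.2075   -0.3112
  E          0.2392    0.5467
  solve Keq expr → x = -0.1037; check Q = 2.856

Q₀ = 628.7; Q > K (proceeds reverse)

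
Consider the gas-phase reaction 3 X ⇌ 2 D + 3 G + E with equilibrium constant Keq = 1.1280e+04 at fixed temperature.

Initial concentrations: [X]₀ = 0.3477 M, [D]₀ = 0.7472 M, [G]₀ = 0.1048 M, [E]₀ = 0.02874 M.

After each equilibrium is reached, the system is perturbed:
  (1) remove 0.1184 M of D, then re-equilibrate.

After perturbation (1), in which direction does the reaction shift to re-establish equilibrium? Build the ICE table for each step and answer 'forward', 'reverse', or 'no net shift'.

Q₀ = 4.3937e-04 vs Keq = 1.1280e+04 ⇒ Q<K, forward
Step 1:
                   X          D          G          E
  init        0.3477     0.7472     0.1048    0.02874
  Δ          -0.3376     0.2251     0.3376     0.1125
  eq         0.01008     0.9723     0.4424     0.1413
  solve Keq expr → x = 0.1125; check Q = 1.1280e+04
Then remove 0.1184 M of D.
Step 2:
                   X          D          G          E
  init       0.01008     0.8539     0.4424     0.1413
  Δ       -8.0949e-04 5.3966e-04 8.0949e-04 2.6983e-04
  eq        0.009274     0.8544     0.4432     0.1415
  solve Keq expr → x = 2.6983e-04; check Q = 1.1280e+04

Direction: forward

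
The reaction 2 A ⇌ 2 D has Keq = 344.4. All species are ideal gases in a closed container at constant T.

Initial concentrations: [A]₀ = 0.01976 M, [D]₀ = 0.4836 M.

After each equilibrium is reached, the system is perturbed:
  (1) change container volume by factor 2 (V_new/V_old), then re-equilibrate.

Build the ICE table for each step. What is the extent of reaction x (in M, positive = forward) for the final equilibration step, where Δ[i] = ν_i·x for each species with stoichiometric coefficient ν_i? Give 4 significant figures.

x = 0 M

Q₀ = 599 vs Keq = 344.4 ⇒ Q>K, reverse
Step 1:
                  A         D
  Initial   0.01976    0.4836
  Change   0.005977 -0.005977
  Equil     0.02574    0.4776
  solve Keq expr → x = -0.002988; check Q = 344.4
Then change container volume by factor 2 (V_new/V_old).
Step 2:
                  A         D
  Initial   0.01287    0.2388
  Change          0         0
  Equil     0.01287    0.2388
  solve Keq expr → x = 0; check Q = 344.4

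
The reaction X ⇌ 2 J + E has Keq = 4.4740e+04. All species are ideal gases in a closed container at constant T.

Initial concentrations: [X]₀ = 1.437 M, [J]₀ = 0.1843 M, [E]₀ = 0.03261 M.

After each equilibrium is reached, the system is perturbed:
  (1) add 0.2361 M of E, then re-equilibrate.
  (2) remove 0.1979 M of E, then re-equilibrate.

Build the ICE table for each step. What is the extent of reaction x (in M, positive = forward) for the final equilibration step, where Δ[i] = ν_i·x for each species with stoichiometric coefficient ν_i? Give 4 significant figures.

Q₀ = 7.7081e-04 vs Keq = 4.4740e+04 ⇒ Q<K, forward
Step 1:
                  X         J         E
  I           1.437    0.1843   0.03261
  C          -1.437     2.873     1.437
  E       3.0704e-04     3.058     1.469
  solve Keq expr → x = 1.437; check Q = 4.4740e+04
Then add 0.2361 M of E.
Step 2:
                  X         J         E
  I       3.0704e-04     3.058     1.705
  C       4.9305e-05 -9.8610e-05 -4.9305e-05
  E       3.5635e-04     3.058     1.705
  solve Keq expr → x = -4.9305e-05; check Q = 4.4740e+04
Then remove 0.1979 M of E.
Step 3:
                  X         J         E
  I       3.5635e-04     3.058     1.507
  C       -4.1327e-05 8.2655e-05 4.1327e-05
  E       3.1502e-04     3.058     1.507
  solve Keq expr → x = 4.1327e-05; check Q = 4.4740e+04

x = 4.1327e-05 M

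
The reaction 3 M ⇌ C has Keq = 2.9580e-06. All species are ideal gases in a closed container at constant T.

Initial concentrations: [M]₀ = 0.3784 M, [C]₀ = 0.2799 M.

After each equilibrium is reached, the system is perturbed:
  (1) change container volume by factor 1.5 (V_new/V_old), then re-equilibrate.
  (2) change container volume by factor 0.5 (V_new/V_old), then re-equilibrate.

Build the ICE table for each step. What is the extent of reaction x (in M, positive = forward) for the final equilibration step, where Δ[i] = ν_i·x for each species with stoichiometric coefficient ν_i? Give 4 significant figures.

x = 9.5036e-06 M

Q₀ = 5.166 vs Keq = 2.9580e-06 ⇒ Q>K, reverse
Step 1:
                  M         C
  I          0.3784    0.2799
  C          0.8397   -0.2799
  E           1.218 5.3460e-06
  solve Keq expr → x = -0.2799; check Q = 2.9580e-06
Then change container volume by factor 1.5 (V_new/V_old).
Step 2:
                  M         C
  I          0.8121 3.5640e-06
  C       5.9399e-06 -1.9800e-06
  E          0.8121 1.5840e-06
  solve Keq expr → x = -1.9800e-06; check Q = 2.9580e-06
Then change container volume by factor 0.5 (V_new/V_old).
Step 3:
                  M         C
  I           1.624 3.1681e-06
  C       -2.8511e-05 9.5036e-06
  E           1.624 1.2672e-05
  solve Keq expr → x = 9.5036e-06; check Q = 2.9580e-06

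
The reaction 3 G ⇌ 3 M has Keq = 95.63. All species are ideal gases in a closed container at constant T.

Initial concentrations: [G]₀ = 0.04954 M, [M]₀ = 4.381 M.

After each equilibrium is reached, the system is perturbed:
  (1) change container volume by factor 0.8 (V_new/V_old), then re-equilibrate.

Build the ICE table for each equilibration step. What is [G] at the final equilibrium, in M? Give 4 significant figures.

Q₀ = 6.9159e+05 vs Keq = 95.63 ⇒ Q>K, reverse
Step 1:
                    G           M
  I           0.04954       4.381
  C            0.7455     -0.7455
  E             0.795       3.636
  solve Keq expr → x = -0.2485; check Q = 95.63
Then change container volume by factor 0.8 (V_new/V_old).
Step 2:
                    G           M
  I            0.9938       4.544
  C                 0           0
  E            0.9938       4.544
  solve Keq expr → x = 0; check Q = 95.63

[G]_eq = 0.9938 M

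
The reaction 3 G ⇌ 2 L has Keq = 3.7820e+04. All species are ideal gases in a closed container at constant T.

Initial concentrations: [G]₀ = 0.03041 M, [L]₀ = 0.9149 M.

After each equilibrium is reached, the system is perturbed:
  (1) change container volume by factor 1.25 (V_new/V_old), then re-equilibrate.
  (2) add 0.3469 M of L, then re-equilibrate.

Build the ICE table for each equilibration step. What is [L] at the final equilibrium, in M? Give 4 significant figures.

Q₀ = 2.9764e+04 vs Keq = 3.7820e+04 ⇒ Q<K, forward
Step 1:
                    G           L
  Initial     0.03041      0.9149
  Change    -0.002302    0.001535
  Equil       0.02811      0.9164
  solve Keq expr → x = 7.6739e-04; check Q = 3.7820e+04
Then change container volume by factor 1.25 (V_new/V_old).
Step 2:
                    G           L
  Initial     0.02249      0.7331
  Change     0.001711   -0.001141
  Equil        0.0242       0.732
  solve Keq expr → x = -5.7040e-04; check Q = 3.7820e+04
Then add 0.3469 M of L.
Step 3:
                    G           L
  Initial      0.0242       1.079
  Change      0.00705     -0.0047
  Equil       0.03125       1.074
  solve Keq expr → x = -0.00235; check Q = 3.7820e+04

[L]_eq = 1.074 M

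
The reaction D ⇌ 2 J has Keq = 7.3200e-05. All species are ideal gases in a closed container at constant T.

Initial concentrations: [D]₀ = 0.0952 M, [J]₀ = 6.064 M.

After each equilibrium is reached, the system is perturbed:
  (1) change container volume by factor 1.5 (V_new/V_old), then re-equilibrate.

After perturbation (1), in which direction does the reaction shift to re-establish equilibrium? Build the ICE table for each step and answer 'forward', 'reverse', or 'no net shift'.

Direction: forward

Q₀ = 386.3 vs Keq = 7.3200e-05 ⇒ Q>K, reverse
Step 1:
                    D           J
  Initial      0.0952       6.064
  Change        3.024      -6.049
  Equil          3.12     0.01511
  solve Keq expr → x = -3.024; check Q = 7.3200e-05
Then change container volume by factor 1.5 (V_new/V_old).
Step 2:
                    D           J
  Initial        2.08     0.01007
  Change     -0.00113    0.002261
  Equil         2.079     0.01234
  solve Keq expr → x = 0.00113; check Q = 7.3200e-05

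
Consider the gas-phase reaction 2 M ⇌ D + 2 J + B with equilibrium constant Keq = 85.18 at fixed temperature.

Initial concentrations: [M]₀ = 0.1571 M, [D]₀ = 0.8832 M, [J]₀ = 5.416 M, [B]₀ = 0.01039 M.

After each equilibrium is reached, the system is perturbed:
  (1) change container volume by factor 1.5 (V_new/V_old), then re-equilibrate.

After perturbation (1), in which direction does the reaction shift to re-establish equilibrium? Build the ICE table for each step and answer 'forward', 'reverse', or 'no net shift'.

Q₀ = 10.91 vs Keq = 85.18 ⇒ Q<K, forward
Step 1:
                    M           D           J           B
  Initial      0.1571      0.8832       5.416     0.01039
  Change     -0.05051     0.02526     0.05051     0.02526
  Equil        0.1066      0.9085       5.467     0.03565
  solve Keq expr → x = 0.02526; check Q = 85.18
Then change container volume by factor 1.5 (V_new/V_old).
Step 2:
                    M           D           J           B
  Initial     0.07106      0.6056       3.644     0.02376
  Change     -0.01579    0.007894     0.01579    0.007894
  Equil       0.05527      0.6135        3.66     0.03166
  solve Keq expr → x = 0.007894; check Q = 85.18

Direction: forward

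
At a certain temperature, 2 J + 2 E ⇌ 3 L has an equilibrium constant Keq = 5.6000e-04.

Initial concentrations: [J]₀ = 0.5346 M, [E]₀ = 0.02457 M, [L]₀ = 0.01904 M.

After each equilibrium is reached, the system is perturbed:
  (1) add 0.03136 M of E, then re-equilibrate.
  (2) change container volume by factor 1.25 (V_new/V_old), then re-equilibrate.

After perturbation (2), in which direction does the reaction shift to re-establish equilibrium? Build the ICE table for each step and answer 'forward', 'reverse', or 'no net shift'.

Direction: reverse

Q₀ = 0.04001 vs Keq = 5.6000e-04 ⇒ Q>K, reverse
Step 1:
                  J         E         L
  I          0.5346   0.02457   0.01904
  C        0.008893  0.008893  -0.01334
  E          0.5435   0.03346    0.0057
  solve Keq expr → x = -0.004447; check Q = 5.6000e-04
Then add 0.03136 M of E.
Step 2:
                  J         E         L
  I          0.5435   0.06482    0.0057
  C       -0.001971 -0.001971  0.002956
  E          0.5415   0.06285  0.008657
  solve Keq expr → x = 9.8545e-04; check Q = 5.6000e-04
Then change container volume by factor 1.25 (V_new/V_old).
Step 3:
                  J         E         L
  I          0.4332   0.05028  0.006925
  C       3.1122e-04 3.1122e-04 -4.6683e-04
  E          0.4335   0.05059  0.006459
  solve Keq expr → x = -1.5561e-04; check Q = 5.6000e-04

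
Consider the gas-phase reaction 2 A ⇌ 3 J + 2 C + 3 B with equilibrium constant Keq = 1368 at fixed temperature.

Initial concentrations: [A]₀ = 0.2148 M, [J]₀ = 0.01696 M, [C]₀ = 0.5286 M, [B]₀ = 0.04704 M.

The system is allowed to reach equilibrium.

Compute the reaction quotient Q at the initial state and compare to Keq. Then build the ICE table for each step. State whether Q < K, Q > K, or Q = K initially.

Q₀ = 3.0751e-09; Q < K (proceeds forward)

Q₀ = 3.0751e-09 vs Keq = 1368 ⇒ Q<K, forward
Step 1:
                  A         J         C         B
  Initial    0.2148   0.01696    0.5286   0.04704
  Change    -0.2139    0.3209    0.2139    0.3209
  Equil   8.7976e-04    0.3378    0.7425    0.3679
  solve Keq expr → x = 0.107; check Q = 1368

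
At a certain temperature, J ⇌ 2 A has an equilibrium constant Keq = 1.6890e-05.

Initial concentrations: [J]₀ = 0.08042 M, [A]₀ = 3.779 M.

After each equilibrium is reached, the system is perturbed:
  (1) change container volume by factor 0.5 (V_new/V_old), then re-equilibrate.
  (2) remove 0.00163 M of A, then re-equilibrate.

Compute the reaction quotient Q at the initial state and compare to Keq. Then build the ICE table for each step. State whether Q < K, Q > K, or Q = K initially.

Q₀ = 177.6; Q > K (proceeds reverse)

Q₀ = 177.6 vs Keq = 1.6890e-05 ⇒ Q>K, reverse
Step 1:
                   J          A
  Initial    0.08042      3.779
  Change       1.887     -3.773
  Equil        1.967   0.005764
  solve Keq expr → x = -1.887; check Q = 1.6890e-05
Then change container volume by factor 0.5 (V_new/V_old).
Step 2:
                   J          A
  Initial      3.934    0.01153
  Change    0.001687  -0.003375
  Equil        3.936   0.008153
  solve Keq expr → x = -0.001687; check Q = 1.6890e-05
Then remove 0.00163 M of A.
Step 3:
                   J          A
  Initial      3.936   0.006523
  Change  -8.1458e-04   0.001629
  Equil        3.935   0.008152
  solve Keq expr → x = 8.1458e-04; check Q = 1.6890e-05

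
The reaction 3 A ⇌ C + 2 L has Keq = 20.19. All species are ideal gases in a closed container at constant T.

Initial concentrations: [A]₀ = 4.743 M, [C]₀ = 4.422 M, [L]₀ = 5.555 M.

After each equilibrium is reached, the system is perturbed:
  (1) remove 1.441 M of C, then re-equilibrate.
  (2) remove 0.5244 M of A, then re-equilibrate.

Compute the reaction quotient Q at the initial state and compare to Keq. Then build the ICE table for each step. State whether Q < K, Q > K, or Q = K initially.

Q₀ = 1.279 vs Keq = 20.19 ⇒ Q<K, forward
Step 1:
                   A          C          L
  I            4.743      4.422      5.555
  C           -2.381     0.7937      1.587
  E            2.362      5.216      7.142
  solve Keq expr → x = 0.7937; check Q = 20.19
Then remove 1.441 M of C.
Step 2:
                   A          C          L
  I            2.362      3.775      7.142
  C          -0.2021    0.06736     0.1347
  E             2.16      3.842      7.277
  solve Keq expr → x = 0.06736; check Q = 20.19
Then remove 0.5244 M of A.
Step 3:
                   A          C          L
  I            1.636      3.842      7.277
  C           0.4391    -0.1464    -0.2927
  E            2.075      3.696      6.984
  solve Keq expr → x = -0.1464; check Q = 20.19

Q₀ = 1.279; Q < K (proceeds forward)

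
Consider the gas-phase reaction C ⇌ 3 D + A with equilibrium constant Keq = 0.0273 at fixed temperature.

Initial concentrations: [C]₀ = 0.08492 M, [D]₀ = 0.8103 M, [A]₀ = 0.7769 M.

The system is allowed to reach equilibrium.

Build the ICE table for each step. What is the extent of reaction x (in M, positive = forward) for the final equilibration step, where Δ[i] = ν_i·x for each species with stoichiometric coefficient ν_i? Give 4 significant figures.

x = -0.1919 M

Q₀ = 4.867 vs Keq = 0.0273 ⇒ Q>K, reverse
Step 1:
                   C          D          A
  Initial    0.08492     0.8103     0.7769
  Change      0.1919    -0.5757    -0.1919
  Equil       0.2768     0.2346      0.585
  solve Keq expr → x = -0.1919; check Q = 0.0273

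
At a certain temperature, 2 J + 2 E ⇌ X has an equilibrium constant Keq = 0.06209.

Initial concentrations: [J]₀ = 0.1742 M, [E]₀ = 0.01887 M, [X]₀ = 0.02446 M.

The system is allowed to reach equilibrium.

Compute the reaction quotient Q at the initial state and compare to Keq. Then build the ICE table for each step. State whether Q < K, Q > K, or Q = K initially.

Q₀ = 2264 vs Keq = 0.06209 ⇒ Q>K, reverse
Step 1:
                   J          E          X
  Initial     0.1742    0.01887    0.02446
  Change     0.04889    0.04889   -0.02445
  Equil       0.2231    0.06776 1.4189e-05
  solve Keq expr → x = -0.02445; check Q = 0.06209

Q₀ = 2264; Q > K (proceeds reverse)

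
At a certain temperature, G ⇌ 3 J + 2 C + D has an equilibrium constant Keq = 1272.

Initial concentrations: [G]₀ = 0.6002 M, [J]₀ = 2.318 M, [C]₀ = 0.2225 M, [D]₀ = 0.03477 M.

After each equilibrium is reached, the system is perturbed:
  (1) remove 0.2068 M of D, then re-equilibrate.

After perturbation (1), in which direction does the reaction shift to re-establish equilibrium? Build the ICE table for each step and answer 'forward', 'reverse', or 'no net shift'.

Direction: forward

Q₀ = 0.03572 vs Keq = 1272 ⇒ Q<K, forward
Step 1:
                   G          J          C          D
  I           0.6002      2.318     0.2225    0.03477
  C            -0.55       1.65        1.1       0.55
  E          0.05023      3.968      1.322     0.5847
  solve Keq expr → x = 0.55; check Q = 1272
Then remove 0.2068 M of D.
Step 2:
                   G          J          C          D
  I          0.05023      3.968      1.322     0.3779
  C         -0.01399    0.04198    0.02799    0.01399
  E          0.03623       4.01       1.35     0.3919
  solve Keq expr → x = 0.01399; check Q = 1272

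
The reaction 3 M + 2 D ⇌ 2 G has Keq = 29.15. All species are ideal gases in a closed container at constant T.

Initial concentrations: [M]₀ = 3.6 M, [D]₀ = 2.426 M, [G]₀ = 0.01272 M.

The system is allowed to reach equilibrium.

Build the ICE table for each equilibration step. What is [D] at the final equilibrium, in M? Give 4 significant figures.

Q₀ = 5.8923e-07 vs Keq = 29.15 ⇒ Q<K, forward
Step 1:
                  M         D         G
  I             3.6     2.426   0.01272
  C           -2.84    -1.893     1.893
  E          0.7601    0.5327     1.906
  solve Keq expr → x = 0.9466; check Q = 29.15

[D]_eq = 0.5327 M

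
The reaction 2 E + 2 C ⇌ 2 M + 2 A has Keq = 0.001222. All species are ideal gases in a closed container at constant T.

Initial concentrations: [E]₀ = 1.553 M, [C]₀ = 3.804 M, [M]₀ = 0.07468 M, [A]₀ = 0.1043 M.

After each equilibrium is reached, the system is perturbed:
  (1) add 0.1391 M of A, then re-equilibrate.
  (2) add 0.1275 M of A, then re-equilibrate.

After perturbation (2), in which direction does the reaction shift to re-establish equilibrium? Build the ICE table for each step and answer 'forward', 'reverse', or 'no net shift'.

Direction: reverse

Q₀ = 1.7384e-06 vs Keq = 0.001222 ⇒ Q<K, forward
Step 1:
                  E         C         M         A
  I           1.553     3.804   0.07468    0.1043
  C         -0.3021   -0.3021    0.3021    0.3021
  E           1.251     3.502    0.3768    0.4064
  solve Keq expr → x = 0.1511; check Q = 0.001222
Then add 0.1391 M of A.
Step 2:
                  E         C         M         A
  I           1.251     3.502    0.3768    0.5455
  C         0.05041   0.05041  -0.05041  -0.05041
  E           1.301     3.552    0.3264    0.4951
  solve Keq expr → x = -0.0252; check Q = 0.001222
Then add 0.1275 M of A.
Step 3:
                  E         C         M         A
  I           1.301     3.552    0.3264    0.6226
  C         0.03848   0.03848  -0.03848  -0.03848
  E            1.34     3.591    0.2879    0.5841
  solve Keq expr → x = -0.01924; check Q = 0.001222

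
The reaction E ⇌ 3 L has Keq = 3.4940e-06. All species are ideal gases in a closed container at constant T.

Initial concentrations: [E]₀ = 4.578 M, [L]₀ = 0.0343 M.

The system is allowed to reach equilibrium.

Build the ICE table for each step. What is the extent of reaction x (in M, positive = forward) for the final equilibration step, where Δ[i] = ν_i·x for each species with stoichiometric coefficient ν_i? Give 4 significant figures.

x = -0.003033 M

Q₀ = 8.8147e-06 vs Keq = 3.4940e-06 ⇒ Q>K, reverse
Step 1:
                    E           L
  Initial       4.578      0.0343
  Change     0.003033   -0.009098
  Equil         4.581      0.0252
  solve Keq expr → x = -0.003033; check Q = 3.4940e-06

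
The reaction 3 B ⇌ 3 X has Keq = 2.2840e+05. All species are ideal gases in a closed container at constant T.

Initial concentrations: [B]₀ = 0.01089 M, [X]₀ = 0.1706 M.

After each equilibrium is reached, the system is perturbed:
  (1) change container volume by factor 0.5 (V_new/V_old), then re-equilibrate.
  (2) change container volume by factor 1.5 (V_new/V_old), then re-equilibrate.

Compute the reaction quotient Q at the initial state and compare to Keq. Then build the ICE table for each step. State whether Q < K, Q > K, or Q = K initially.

Q₀ = 3845 vs Keq = 2.2840e+05 ⇒ Q<K, forward
Step 1:
                   B          X
  init       0.01089     0.1706
  Δ        -0.007969   0.007969
  eq        0.002921     0.1786
  solve Keq expr → x = 0.002656; check Q = 2.2840e+05
Then change container volume by factor 0.5 (V_new/V_old).
Step 2:
                   B          X
  init      0.005843     0.3571
  Δ                0          0
  eq        0.005843     0.3571
  solve Keq expr → x = 0; check Q = 2.2840e+05
Then change container volume by factor 1.5 (V_new/V_old).
Step 3:
                   B          X
  init      0.003895     0.2381
  Δ                0          0
  eq        0.003895     0.2381
  solve Keq expr → x = 0; check Q = 2.2840e+05

Q₀ = 3845; Q < K (proceeds forward)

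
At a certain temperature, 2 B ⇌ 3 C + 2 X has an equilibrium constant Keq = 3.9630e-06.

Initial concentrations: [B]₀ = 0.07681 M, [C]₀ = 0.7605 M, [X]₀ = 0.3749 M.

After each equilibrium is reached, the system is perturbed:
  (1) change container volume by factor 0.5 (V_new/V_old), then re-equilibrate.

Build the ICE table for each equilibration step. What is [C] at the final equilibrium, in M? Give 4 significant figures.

[C]_eq = 0.4066 M

Q₀ = 10.48 vs Keq = 3.9630e-06 ⇒ Q>K, reverse
Step 1:
                   B          C          X
  init       0.07681     0.7605     0.3749
  Δ           0.3659    -0.5488    -0.3659
  eq          0.4427     0.2117   0.009046
  solve Keq expr → x = -0.1829; check Q = 3.9630e-06
Then change container volume by factor 0.5 (V_new/V_old).
Step 2:
                   B          C          X
  init        0.8853     0.4234    0.01809
  Δ          0.01121   -0.01681   -0.01121
  eq          0.8965     0.4066   0.006883
  solve Keq expr → x = -0.005604; check Q = 3.9630e-06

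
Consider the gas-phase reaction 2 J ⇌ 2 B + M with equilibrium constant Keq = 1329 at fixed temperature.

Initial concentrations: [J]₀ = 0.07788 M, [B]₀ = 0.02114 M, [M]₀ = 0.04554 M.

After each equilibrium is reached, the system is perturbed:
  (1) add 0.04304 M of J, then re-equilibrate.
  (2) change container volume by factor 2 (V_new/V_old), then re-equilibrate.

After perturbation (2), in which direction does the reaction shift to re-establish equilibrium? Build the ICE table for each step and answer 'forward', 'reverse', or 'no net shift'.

Direction: forward

Q₀ = 0.003355 vs Keq = 1329 ⇒ Q<K, forward
Step 1:
                    J           B           M
  I           0.07788     0.02114     0.04554
  C           -0.0771      0.0771     0.03855
  E        7.8143e-04     0.09824     0.08409
  solve Keq expr → x = 0.03855; check Q = 1329
Then add 0.04304 M of J.
Step 2:
                    J           B           M
  I           0.04382     0.09824     0.08409
  C          -0.04257     0.04257     0.02128
  E          0.001254      0.1408      0.1054
  solve Keq expr → x = 0.02128; check Q = 1329
Then change container volume by factor 2 (V_new/V_old).
Step 3:
                    J           B           M
  I        6.2689e-04      0.0704     0.05269
  C       -1.8208e-04  1.8208e-04  9.1041e-05
  E        4.4481e-04     0.07059     0.05278
  solve Keq expr → x = 9.1041e-05; check Q = 1329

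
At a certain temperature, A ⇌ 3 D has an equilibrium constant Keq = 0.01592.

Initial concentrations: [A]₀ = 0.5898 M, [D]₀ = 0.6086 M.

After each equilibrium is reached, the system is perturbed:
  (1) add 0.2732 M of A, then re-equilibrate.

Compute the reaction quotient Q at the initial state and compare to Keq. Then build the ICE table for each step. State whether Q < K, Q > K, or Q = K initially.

Q₀ = 0.3822 vs Keq = 0.01592 ⇒ Q>K, reverse
Step 1:
                    A           D
  I            0.5898      0.6086
  C            0.1278     -0.3834
  E            0.7176      0.2252
  solve Keq expr → x = -0.1278; check Q = 0.01592
Then add 0.2732 M of A.
Step 2:
                    A           D
  I            0.9908      0.2252
  C         -0.008289     0.02487
  E            0.9825      0.2501
  solve Keq expr → x = 0.008289; check Q = 0.01592

Q₀ = 0.3822; Q > K (proceeds reverse)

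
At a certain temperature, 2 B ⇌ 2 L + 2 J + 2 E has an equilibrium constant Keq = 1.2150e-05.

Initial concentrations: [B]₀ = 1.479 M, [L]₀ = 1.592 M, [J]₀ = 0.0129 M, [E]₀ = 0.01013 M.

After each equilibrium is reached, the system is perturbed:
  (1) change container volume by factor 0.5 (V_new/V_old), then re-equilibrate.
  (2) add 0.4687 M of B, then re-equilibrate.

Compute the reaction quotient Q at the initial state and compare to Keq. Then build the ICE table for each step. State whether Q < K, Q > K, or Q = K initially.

Q₀ = 1.9786e-08 vs Keq = 1.2150e-05 ⇒ Q<K, forward
Step 1:
                    B           L           J           E
  init          1.479       1.592      0.0129     0.01013
  Δ           -0.0438      0.0438      0.0438      0.0438
  eq            1.435       1.636      0.0567     0.05393
  solve Keq expr → x = 0.0219; check Q = 1.2150e-05
Then change container volume by factor 0.5 (V_new/V_old).
Step 2:
                    B           L           J           E
  init           2.87       3.272      0.1134      0.1079
  Δ           0.05428    -0.05428    -0.05428    -0.05428
  eq            2.925       3.217     0.05913     0.05359
  solve Keq expr → x = -0.02714; check Q = 1.2150e-05
Then add 0.4687 M of B.
Step 3:
                    B           L           J           E
  init          3.393       3.217     0.05913     0.05359
  Δ          -0.00426     0.00426     0.00426     0.00426
  eq            3.389       3.222     0.06339     0.05785
  solve Keq expr → x = 0.00213; check Q = 1.2150e-05

Q₀ = 1.9786e-08; Q < K (proceeds forward)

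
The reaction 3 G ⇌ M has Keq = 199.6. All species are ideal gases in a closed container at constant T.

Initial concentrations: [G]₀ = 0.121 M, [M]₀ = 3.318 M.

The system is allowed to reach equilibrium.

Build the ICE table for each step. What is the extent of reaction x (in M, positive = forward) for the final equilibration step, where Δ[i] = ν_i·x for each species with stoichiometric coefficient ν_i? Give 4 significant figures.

Q₀ = 1873 vs Keq = 199.6 ⇒ Q>K, reverse
Step 1:
                    G           M
  init          0.121       3.318
  Δ            0.1331    -0.04436
  eq           0.2541       3.274
  solve Keq expr → x = -0.04436; check Q = 199.6

x = -0.04436 M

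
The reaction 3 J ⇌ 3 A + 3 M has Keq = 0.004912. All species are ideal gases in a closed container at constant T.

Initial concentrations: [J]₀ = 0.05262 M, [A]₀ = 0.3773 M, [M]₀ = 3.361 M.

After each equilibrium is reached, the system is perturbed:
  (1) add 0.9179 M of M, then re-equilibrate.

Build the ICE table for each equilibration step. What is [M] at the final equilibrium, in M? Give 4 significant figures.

Q₀ = 1.3996e+04 vs Keq = 0.004912 ⇒ Q>K, reverse
Step 1:
                   J          A          M
  I          0.05262     0.3773      3.361
  C           0.3543    -0.3543    -0.3543
  E           0.4069    0.02301      3.007
  solve Keq expr → x = -0.1181; check Q = 0.004912
Then add 0.9179 M of M.
Step 2:
                   J          A          M
  I           0.4069    0.02301      3.925
  C         0.005135  -0.005135  -0.005135
  E            0.412    0.01787      3.919
  solve Keq expr → x = -0.001712; check Q = 0.004912

[M]_eq = 3.919 M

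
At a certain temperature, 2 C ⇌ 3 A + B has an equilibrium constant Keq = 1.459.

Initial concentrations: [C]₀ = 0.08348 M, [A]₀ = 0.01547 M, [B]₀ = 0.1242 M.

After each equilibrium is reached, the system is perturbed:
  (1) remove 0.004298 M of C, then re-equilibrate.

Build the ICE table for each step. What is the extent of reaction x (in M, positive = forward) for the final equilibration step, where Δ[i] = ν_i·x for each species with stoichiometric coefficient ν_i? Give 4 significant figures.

x = -0.001685 M

Q₀ = 6.5982e-05 vs Keq = 1.459 ⇒ Q<K, forward
Step 1:
                    C           A           B
  Initial     0.08348     0.01547      0.1242
  Change     -0.06974      0.1046     0.03487
  Equil       0.01374      0.1201      0.1591
  solve Keq expr → x = 0.03487; check Q = 1.459
Then remove 0.004298 M of C.
Step 2:
                    C           A           B
  Initial    0.009442      0.1201      0.1591
  Change     0.003371   -0.005056   -0.001685
  Equil       0.01281       0.115      0.1574
  solve Keq expr → x = -0.001685; check Q = 1.459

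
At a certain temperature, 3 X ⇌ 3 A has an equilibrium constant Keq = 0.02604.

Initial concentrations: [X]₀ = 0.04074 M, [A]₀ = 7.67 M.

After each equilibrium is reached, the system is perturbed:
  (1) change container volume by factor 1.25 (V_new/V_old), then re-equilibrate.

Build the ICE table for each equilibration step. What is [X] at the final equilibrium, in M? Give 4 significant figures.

Q₀ = 6.6730e+06 vs Keq = 0.02604 ⇒ Q>K, reverse
Step 1:
                    X           A
  Initial     0.04074        7.67
  Change        5.907      -5.907
  Equil         5.948       1.763
  solve Keq expr → x = -1.969; check Q = 0.02604
Then change container volume by factor 1.25 (V_new/V_old).
Step 2:
                    X           A
  Initial       4.758        1.41
  Change            0           0
  Equil         4.758        1.41
  solve Keq expr → x = 0; check Q = 0.02604

[X]_eq = 4.758 M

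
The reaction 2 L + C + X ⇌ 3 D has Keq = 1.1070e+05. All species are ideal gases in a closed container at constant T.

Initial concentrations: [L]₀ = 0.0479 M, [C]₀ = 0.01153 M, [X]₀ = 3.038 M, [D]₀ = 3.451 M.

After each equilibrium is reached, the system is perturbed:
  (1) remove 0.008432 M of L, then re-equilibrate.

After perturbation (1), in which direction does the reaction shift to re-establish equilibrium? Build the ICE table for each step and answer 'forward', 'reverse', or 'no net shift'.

Q₀ = 5.1138e+05 vs Keq = 1.1070e+05 ⇒ Q>K, reverse
Step 1:
                   L          C          X          D
  I           0.0479    0.01153      3.038      3.451
  C          0.02339     0.0117     0.0117   -0.03509
  E          0.07129    0.02323       3.05      3.416
  solve Keq expr → x = -0.0117; check Q = 1.1070e+05
Then remove 0.008432 M of L.
Step 2:
                   L          C          X          D
  I          0.06286    0.02323       3.05      3.416
  C         0.004783   0.002391   0.002391  -0.007174
  E          0.06765    0.02562      3.052      3.409
  solve Keq expr → x = -0.002391; check Q = 1.1070e+05

Direction: reverse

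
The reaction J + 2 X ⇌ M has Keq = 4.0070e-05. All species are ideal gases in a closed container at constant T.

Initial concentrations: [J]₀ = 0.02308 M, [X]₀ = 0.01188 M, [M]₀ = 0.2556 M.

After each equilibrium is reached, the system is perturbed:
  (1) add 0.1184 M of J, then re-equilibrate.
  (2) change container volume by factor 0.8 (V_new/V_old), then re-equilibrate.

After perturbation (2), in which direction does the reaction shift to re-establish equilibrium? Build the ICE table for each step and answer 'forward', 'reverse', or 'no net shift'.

Q₀ = 7.8468e+04 vs Keq = 4.0070e-05 ⇒ Q>K, reverse
Step 1:
                    J           X           M
  Initial     0.02308     0.01188      0.2556
  Change       0.2556      0.5112     -0.2556
  Equil        0.2787      0.5231  3.0552e-06
  solve Keq expr → x = -0.2556; check Q = 4.0070e-05
Then add 0.1184 M of J.
Step 2:
                    J           X           M
  Initial      0.3971      0.5231  3.0552e-06
  Change  -1.2980e-06 -2.5960e-06  1.2980e-06
  Equil        0.3971      0.5231  4.3533e-06
  solve Keq expr → x = 1.2980e-06; check Q = 4.0070e-05
Then change container volume by factor 0.8 (V_new/V_old).
Step 3:
                    J           X           M
  Initial      0.4963      0.6538  5.4416e-06
  Change  -3.0607e-06 -6.1213e-06  3.0607e-06
  Equil        0.4963      0.6538  8.5022e-06
  solve Keq expr → x = 3.0607e-06; check Q = 4.0070e-05

Direction: forward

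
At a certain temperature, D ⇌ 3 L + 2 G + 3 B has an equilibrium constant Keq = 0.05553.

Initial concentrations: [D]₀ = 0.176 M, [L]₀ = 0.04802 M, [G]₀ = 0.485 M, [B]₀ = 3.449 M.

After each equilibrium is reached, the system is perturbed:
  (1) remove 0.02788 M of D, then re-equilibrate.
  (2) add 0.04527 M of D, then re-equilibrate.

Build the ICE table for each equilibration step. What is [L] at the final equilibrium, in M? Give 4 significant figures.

[L]_eq = 0.09529 M

Q₀ = 0.006072 vs Keq = 0.05553 ⇒ Q<K, forward
Step 1:
                  D         L         G         B
  I           0.176   0.04802     0.485     3.449
  C        -0.01484   0.04452   0.02968   0.04452
  E          0.1612   0.09254    0.5147     3.494
  solve Keq expr → x = 0.01484; check Q = 0.05553
Then remove 0.02788 M of D.
Step 2:
                  D         L         G         B
  I          0.1333   0.09254    0.5147     3.494
  C        0.001613  -0.00484 -0.003227  -0.00484
  E          0.1349    0.0877    0.5115     3.489
  solve Keq expr → x = -0.001613; check Q = 0.05553
Then add 0.04527 M of D.
Step 3:
                  D         L         G         B
  I          0.1802    0.0877    0.5115     3.489
  C        -0.00253   0.00759   0.00506   0.00759
  E          0.1776   0.09529    0.5165     3.496
  solve Keq expr → x = 0.00253; check Q = 0.05553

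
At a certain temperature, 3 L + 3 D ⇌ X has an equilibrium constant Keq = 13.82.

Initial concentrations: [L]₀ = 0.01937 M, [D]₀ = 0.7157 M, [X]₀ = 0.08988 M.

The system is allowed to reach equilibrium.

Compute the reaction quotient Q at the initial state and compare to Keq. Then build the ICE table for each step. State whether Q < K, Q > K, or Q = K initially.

Q₀ = 3.3735e+04 vs Keq = 13.82 ⇒ Q>K, reverse
Step 1:
                    L           D           X
  I           0.01937      0.7157     0.08988
  C             0.147       0.147    -0.04901
  E            0.1664      0.8627     0.04087
  solve Keq expr → x = -0.04901; check Q = 13.82

Q₀ = 3.3735e+04; Q > K (proceeds reverse)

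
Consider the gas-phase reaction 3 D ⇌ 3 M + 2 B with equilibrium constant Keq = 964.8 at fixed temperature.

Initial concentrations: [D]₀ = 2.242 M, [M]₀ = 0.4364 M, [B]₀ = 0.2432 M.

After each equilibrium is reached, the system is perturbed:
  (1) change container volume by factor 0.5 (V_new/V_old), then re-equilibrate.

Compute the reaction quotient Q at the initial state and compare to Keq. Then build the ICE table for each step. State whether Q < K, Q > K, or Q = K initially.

Q₀ = 4.3619e-04; Q < K (proceeds forward)

Q₀ = 4.3619e-04 vs Keq = 964.8 ⇒ Q<K, forward
Step 1:
                  D         M         B
  init        2.242    0.4364    0.2432
  Δ          -1.925     1.925     1.283
  eq         0.3169     2.362     1.527
  solve Keq expr → x = 0.6417; check Q = 964.8
Then change container volume by factor 0.5 (V_new/V_old).
Step 2:
                  D         M         B
  init       0.6337     4.723     3.053
  Δ          0.2753   -0.2753   -0.1835
  eq          0.909     4.448      2.87
  solve Keq expr → x = -0.09176; check Q = 964.8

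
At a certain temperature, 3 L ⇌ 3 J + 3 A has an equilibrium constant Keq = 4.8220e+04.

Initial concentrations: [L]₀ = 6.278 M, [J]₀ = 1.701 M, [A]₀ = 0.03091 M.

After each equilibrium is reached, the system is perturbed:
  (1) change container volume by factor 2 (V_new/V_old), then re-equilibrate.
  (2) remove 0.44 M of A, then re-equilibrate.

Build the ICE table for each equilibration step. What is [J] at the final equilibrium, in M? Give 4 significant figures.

[J]_eq = 3.737 M

Q₀ = 5.8742e-07 vs Keq = 4.8220e+04 ⇒ Q<K, forward
Step 1:
                  L         J         A
  Initial     6.278     1.701   0.03091
  Change     -5.265     5.265     5.265
  Equil       1.013     6.966     5.295
  solve Keq expr → x = 1.755; check Q = 4.8220e+04
Then change container volume by factor 2 (V_new/V_old).
Step 2:
                  L         J         A
  Initial    0.5067     3.483     2.648
  Change    -0.2157    0.2157    0.2157
  Equil       0.291     3.699     2.863
  solve Keq expr → x = 0.07191; check Q = 4.8220e+04
Then remove 0.44 M of A.
Step 3:
                  L         J         A
  Initial     0.291     3.699     2.423
  Change   -0.03824   0.03824   0.03824
  Equil      0.2527     3.737     2.462
  solve Keq expr → x = 0.01275; check Q = 4.8220e+04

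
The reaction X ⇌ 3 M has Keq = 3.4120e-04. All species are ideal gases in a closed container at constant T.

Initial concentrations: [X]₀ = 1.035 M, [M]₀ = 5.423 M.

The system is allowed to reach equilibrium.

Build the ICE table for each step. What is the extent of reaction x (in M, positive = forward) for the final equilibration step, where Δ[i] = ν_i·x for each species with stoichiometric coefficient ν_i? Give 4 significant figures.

x = -1.775 M

Q₀ = 154.1 vs Keq = 3.4120e-04 ⇒ Q>K, reverse
Step 1:
                   X          M
  Initial      1.035      5.423
  Change       1.775     -5.324
  Equil         2.81     0.0986
  solve Keq expr → x = -1.775; check Q = 3.4120e-04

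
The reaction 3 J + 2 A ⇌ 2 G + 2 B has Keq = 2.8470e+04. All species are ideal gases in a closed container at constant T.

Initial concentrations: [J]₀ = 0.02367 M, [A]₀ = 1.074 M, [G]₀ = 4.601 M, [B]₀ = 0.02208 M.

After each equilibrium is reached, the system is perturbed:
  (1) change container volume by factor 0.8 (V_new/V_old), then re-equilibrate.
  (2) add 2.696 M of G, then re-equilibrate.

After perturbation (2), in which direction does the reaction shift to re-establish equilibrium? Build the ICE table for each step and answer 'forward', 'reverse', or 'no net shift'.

Q₀ = 674.7 vs Keq = 2.8470e+04 ⇒ Q<K, forward
Step 1:
                    J           A           G           B
  Initial     0.02367       1.074       4.601     0.02208
  Change     -0.01489    -0.00993     0.00993     0.00993
  Equil      0.008775       1.064       4.611     0.03201
  solve Keq expr → x = 0.004965; check Q = 2.8470e+04
Then change container volume by factor 0.8 (V_new/V_old).
Step 2:
                    J           A           G           B
  Initial     0.01097        1.33       5.764     0.04001
  Change  -7.0387e-04 -4.6925e-04  4.6925e-04  4.6925e-04
  Equil       0.01027        1.33       5.764     0.04048
  solve Keq expr → x = 2.3462e-04; check Q = 2.8470e+04
Then add 2.696 M of G.
Step 3:
                    J           A           G           B
  Initial     0.01027        1.33        8.46     0.04048
  Change     0.002599    0.001732   -0.001732   -0.001732
  Equil       0.01286       1.331       8.458     0.03875
  solve Keq expr → x = -8.6617e-04; check Q = 2.8470e+04

Direction: reverse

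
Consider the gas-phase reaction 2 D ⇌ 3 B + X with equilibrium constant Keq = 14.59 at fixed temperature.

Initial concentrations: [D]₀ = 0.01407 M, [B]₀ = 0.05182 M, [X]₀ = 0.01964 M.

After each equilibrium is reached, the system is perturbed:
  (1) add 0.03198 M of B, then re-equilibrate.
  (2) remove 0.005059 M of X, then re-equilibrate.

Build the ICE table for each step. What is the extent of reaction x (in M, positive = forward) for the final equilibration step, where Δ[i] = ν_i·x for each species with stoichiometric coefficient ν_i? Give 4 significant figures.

x = 6.8495e-05 M

Q₀ = 0.01381 vs Keq = 14.59 ⇒ Q<K, forward
Step 1:
                   D          B          X
  init       0.01407    0.05182    0.01964
  Δ         -0.01326    0.01988   0.006628
  eq      8.1468e-04     0.0717    0.02627
  solve Keq expr → x = 0.006628; check Q = 14.59
Then add 0.03198 M of B.
Step 2:
                   D          B          X
  init    8.1468e-04     0.1037    0.02627
  Δ       5.7652e-04 -8.6479e-04 -2.8826e-04
  eq        0.001391     0.1028    0.02598
  solve Keq expr → x = -2.8826e-04; check Q = 14.59
Then remove 0.005059 M of X.
Step 3:
                   D          B          X
  init      0.001391     0.1028    0.02092
  Δ       -1.3699e-04 2.0549e-04 6.8495e-05
  eq        0.001254      0.103    0.02099
  solve Keq expr → x = 6.8495e-05; check Q = 14.59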